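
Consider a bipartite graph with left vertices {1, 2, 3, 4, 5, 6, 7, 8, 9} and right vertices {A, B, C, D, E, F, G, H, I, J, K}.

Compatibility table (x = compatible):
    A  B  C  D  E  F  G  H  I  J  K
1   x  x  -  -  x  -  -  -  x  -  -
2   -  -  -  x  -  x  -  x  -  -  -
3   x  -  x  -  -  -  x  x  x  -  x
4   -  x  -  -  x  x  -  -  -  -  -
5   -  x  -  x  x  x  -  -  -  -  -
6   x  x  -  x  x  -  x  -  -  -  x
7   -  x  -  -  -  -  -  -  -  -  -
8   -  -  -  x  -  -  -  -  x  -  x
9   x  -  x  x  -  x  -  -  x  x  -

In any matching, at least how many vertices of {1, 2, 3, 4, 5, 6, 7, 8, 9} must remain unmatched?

0

One maximum matching: 1–I, 2–D, 3–A, 4–F, 5–E, 6–G, 7–B, 8–K, 9–J.
All 9 left vertices are matched, so no larger matching exists.
That matches 9 of the 9, leaving 0 unmatched; no matching can do better.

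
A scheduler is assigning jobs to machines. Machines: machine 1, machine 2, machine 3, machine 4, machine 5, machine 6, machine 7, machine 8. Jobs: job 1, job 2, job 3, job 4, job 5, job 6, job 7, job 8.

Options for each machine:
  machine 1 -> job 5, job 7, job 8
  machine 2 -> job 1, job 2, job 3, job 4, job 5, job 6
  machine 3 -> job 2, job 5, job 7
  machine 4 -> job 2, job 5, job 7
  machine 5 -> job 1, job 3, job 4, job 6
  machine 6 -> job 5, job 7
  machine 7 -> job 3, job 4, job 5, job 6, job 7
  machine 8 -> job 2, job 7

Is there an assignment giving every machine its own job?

No

The set {machine 3, machine 4, machine 6, machine 8} has only 3 neighbours ({job 2, job 5, job 7}), so by Hall's theorem at most 7 of the 8 machines can be matched.
Hence no matching covers every machine.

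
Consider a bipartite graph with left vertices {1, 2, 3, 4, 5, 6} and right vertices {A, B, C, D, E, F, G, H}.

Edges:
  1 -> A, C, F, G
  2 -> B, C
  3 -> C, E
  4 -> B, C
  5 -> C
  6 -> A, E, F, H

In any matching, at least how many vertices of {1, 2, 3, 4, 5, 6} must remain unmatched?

For example, pair 1→F, 2→C, 3→E, 4→B, 6→H.
The set {2, 4, 5} has only 2 neighbours ({B, C}), so by Hall's theorem at most 5 of the 6 left vertices can be matched.
That matches 5 of the 6, leaving 1 unmatched; no matching can do better.

1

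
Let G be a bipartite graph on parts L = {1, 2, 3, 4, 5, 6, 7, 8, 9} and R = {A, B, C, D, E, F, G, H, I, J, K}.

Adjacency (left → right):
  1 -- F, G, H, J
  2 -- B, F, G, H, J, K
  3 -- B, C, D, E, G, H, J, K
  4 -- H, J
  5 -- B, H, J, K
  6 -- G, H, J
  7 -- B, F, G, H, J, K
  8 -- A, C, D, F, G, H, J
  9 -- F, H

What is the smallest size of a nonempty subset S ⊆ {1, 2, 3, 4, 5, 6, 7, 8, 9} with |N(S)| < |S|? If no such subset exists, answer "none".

Take S = {1, 2, 4, 5, 6, 7, 9}. Its neighbourhood is {B, F, G, H, J, K}, so |N(S)| = 6 < |S| = 7.
Every subset of size less than 7 has at least as many neighbours as members, so 7 is the minimum.

7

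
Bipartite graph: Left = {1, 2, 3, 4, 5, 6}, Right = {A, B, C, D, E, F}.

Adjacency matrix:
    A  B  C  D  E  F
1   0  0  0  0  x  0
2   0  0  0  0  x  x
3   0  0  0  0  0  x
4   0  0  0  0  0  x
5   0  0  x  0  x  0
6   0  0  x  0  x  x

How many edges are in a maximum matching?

One maximum matching: 1-E, 2-F, 5-C.
The set {1, 2, 3, 4, 5, 6} has only 3 neighbours ({C, E, F}), so by Hall's theorem at most 3 of the 6 left vertices can be matched.

3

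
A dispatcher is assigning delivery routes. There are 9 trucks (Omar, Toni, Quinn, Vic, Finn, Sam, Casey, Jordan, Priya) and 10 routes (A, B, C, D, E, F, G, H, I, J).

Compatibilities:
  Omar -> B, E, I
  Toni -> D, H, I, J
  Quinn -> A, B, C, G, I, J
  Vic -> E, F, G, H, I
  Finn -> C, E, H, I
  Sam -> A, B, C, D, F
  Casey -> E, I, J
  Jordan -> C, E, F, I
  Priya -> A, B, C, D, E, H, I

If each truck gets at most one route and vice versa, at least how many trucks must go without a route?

0

A valid assignment of size 9: Omar→E, Toni→D, Quinn→J, Vic→G, Finn→H, Sam→B, Casey→I, Jordan→C, Priya→A.
All 9 trucks are matched, so no larger matching exists.
That matches 9 of the 9, leaving 0 unmatched; no matching can do better.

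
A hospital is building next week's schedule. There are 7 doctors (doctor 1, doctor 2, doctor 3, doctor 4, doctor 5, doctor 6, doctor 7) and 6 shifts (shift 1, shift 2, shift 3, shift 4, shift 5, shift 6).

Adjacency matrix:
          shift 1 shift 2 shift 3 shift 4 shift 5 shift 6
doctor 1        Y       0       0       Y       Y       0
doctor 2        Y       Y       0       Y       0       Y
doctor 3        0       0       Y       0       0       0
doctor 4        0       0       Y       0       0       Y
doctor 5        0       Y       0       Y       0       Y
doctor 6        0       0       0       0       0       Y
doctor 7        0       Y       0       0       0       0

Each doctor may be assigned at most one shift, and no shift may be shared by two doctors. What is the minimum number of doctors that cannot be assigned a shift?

For example, pair doctor 1-shift 5, doctor 2-shift 1, doctor 3-shift 3, doctor 4-shift 6, doctor 5-shift 4, doctor 7-shift 2.
The set {doctor 3, doctor 4, doctor 6} has only 2 neighbours ({shift 3, shift 6}), so by Hall's theorem at most 6 of the 7 doctors can be matched.
That matches 6 of the 7, leaving 1 unmatched; no matching can do better.

1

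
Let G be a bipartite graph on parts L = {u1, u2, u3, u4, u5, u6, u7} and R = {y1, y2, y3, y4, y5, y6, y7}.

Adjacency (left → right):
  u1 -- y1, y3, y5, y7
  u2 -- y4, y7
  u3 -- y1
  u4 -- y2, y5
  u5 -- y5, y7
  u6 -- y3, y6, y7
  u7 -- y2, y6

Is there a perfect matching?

Yes

For example, pair u1→y3, u2→y4, u3→y1, u4→y5, u5→y7, u6→y6, u7→y2.
All 7 left vertices are covered.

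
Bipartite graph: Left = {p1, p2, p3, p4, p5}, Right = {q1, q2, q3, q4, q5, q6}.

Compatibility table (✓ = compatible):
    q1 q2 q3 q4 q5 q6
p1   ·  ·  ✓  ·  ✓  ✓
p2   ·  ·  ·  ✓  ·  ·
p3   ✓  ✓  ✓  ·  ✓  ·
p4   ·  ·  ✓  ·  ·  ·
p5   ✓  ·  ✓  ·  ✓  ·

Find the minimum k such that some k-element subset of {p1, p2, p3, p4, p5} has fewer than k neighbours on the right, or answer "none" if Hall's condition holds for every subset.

A matching saturating every left vertex exists, for instance p1→q6, p2→q4, p3→q2, p4→q3, p5→q5.
By Hall's marriage theorem, this means |N(S)| ≥ |S| for every subset S, so no violating subset exists.

none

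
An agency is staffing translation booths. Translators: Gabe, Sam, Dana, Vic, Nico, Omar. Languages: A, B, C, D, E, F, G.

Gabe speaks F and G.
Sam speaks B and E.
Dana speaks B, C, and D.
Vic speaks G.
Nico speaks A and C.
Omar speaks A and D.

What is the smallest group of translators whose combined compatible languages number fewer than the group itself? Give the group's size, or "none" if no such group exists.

A matching saturating every translator exists, for instance Gabe→F, Sam→E, Dana→B, Vic→G, Nico→C, Omar→D.
By Hall's marriage theorem, this means |N(S)| ≥ |S| for every subset S, so no violating subset exists.

none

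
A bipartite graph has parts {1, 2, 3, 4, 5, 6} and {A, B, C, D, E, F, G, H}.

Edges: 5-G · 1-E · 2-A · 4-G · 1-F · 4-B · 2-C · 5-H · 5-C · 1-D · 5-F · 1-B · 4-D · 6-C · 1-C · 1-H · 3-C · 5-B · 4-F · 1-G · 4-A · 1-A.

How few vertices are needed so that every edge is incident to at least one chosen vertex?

5

A maximum matching has 5 edges (e.g. 1–E, 2–A, 3–C, 4–B, 5–G).
By König's theorem the minimum vertex cover has the same size. One such cover is {1, 2, 4, 5, C}.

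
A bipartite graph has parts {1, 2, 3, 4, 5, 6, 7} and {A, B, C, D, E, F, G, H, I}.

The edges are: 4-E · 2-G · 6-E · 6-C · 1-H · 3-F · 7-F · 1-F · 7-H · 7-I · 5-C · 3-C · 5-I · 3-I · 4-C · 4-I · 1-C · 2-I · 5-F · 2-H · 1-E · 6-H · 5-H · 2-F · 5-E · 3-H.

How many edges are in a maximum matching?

For example, pair 1–C, 2–G, 3–F, 4–I, 5–H, 6–E.
The set {1, 3, 4, 5, 6, 7} has only 5 neighbours ({C, E, F, H, I}), so by Hall's theorem at most 6 of the 7 left vertices can be matched.

6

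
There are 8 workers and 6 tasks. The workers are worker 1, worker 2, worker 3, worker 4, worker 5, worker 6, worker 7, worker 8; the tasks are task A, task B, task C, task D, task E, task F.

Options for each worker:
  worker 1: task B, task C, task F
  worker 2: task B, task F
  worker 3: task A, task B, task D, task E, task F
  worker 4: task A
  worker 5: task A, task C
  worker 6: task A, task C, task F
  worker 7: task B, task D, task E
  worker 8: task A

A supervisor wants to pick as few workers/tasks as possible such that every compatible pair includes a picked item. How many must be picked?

A maximum matching has 6 edges (e.g. worker 1–task F, worker 2–task B, worker 3–task D, worker 4–task A, worker 5–task C, worker 7–task E).
By König's theorem the minimum vertex cover has the same size. One such cover is {worker 3, worker 7, task A, task B, task C, task F}.

6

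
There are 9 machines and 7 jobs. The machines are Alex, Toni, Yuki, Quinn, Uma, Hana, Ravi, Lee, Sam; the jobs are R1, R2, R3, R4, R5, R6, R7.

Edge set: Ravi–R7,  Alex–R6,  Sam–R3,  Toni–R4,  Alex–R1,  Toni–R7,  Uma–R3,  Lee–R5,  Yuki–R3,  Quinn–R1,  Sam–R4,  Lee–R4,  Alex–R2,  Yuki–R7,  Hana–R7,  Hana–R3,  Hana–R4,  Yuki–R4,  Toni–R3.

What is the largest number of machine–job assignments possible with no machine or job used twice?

6

For example, pair Alex-R6, Toni-R4, Yuki-R7, Quinn-R1, Uma-R3, Lee-R5.
The set {Toni, Yuki, Uma, Hana, Ravi, Sam} has only 3 neighbours ({R3, R4, R7}), so by Hall's theorem at most 6 of the 9 machines can be matched.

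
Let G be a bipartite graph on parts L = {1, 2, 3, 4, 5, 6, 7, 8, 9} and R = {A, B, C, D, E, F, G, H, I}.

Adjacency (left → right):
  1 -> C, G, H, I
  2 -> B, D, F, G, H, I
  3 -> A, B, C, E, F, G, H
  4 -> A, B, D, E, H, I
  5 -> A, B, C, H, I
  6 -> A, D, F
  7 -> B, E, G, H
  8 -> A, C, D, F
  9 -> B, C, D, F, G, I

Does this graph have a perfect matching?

A valid assignment of size 9: 1-I, 2-B, 3-A, 4-D, 5-H, 6-F, 7-E, 8-C, 9-G.
Every left vertex is matched, so this is a perfect matching.

Yes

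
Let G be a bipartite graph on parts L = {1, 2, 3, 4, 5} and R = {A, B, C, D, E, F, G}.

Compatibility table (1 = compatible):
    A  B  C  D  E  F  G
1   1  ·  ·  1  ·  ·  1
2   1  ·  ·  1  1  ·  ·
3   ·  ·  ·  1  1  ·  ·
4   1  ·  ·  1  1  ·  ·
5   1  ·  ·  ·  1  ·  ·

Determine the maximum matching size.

A valid assignment of size 4: 1-G, 2-A, 3-D, 4-E.
The set {2, 3, 4, 5} has only 3 neighbours ({A, D, E}), so by Hall's theorem at most 4 of the 5 left vertices can be matched.

4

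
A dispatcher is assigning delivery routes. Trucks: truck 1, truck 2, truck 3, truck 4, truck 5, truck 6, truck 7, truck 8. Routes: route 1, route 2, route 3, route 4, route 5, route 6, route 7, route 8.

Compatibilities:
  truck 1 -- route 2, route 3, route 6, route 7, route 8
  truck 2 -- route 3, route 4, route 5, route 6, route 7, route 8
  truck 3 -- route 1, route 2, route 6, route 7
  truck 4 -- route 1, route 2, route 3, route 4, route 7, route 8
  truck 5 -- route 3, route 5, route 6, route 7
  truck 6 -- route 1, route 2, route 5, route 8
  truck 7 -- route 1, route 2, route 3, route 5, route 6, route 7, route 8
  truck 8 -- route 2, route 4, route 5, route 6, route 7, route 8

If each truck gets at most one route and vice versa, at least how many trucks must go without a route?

0

A valid assignment of size 8: truck 1→route 8, truck 2→route 3, truck 3→route 7, truck 4→route 1, truck 5→route 6, truck 6→route 5, truck 7→route 2, truck 8→route 4.
All 8 trucks are matched, so no larger matching exists.
That matches 8 of the 8, leaving 0 unmatched; no matching can do better.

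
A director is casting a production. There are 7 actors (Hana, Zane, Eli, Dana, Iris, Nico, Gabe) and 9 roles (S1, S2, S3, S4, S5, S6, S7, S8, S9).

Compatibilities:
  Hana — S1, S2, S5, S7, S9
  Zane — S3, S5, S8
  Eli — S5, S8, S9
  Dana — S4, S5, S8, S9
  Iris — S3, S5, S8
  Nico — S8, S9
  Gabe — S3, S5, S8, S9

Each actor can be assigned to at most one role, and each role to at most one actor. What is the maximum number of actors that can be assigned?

6

One maximum matching: Hana-S2, Zane-S5, Eli-S9, Dana-S4, Iris-S3, Nico-S8.
The set {Zane, Eli, Iris, Nico, Gabe} has only 4 neighbours ({S3, S5, S8, S9}), so by Hall's theorem at most 6 of the 7 actors can be matched.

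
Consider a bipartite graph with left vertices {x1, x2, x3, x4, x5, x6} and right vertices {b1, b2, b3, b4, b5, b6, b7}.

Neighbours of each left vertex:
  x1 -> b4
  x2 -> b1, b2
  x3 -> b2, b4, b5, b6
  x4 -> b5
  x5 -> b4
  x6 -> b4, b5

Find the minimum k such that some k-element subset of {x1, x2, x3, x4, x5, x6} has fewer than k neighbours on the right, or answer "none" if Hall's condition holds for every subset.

Take S = {x1, x5}. Its neighbourhood is {b4}, so |N(S)| = 1 < |S| = 2.
No single vertex violates Hall's condition since each has at least one neighbour, so 2 is the minimum.

2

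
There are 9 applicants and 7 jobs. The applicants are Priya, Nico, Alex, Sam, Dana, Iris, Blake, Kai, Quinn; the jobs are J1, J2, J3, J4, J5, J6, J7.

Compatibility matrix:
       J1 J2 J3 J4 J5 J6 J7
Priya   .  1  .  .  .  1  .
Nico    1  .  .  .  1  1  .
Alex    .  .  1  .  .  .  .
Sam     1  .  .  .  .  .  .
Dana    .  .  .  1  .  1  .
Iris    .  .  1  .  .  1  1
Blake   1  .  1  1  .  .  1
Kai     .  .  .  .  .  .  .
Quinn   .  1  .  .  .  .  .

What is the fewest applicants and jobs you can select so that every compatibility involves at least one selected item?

A maximum matching has 7 edges (e.g. Priya–J2, Nico–J5, Alex–J3, Sam–J1, Dana–J4, Iris–J6, Blake–J7).
By König's theorem the minimum vertex cover has the same size. One such cover is {Nico, J1, J2, J3, J4, J6, J7}.

7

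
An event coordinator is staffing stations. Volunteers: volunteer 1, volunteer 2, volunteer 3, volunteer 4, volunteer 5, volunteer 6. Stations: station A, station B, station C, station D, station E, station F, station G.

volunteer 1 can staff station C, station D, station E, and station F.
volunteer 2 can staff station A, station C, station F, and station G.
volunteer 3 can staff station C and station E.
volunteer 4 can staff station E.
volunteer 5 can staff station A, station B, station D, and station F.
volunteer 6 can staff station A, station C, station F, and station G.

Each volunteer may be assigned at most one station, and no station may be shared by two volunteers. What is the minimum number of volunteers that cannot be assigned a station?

For example, pair volunteer 1→station F, volunteer 2→station G, volunteer 3→station C, volunteer 4→station E, volunteer 5→station D, volunteer 6→station A.
This saturates every volunteer, so 6 is the maximum.
That matches 6 of the 6, leaving 0 unmatched; no matching can do better.

0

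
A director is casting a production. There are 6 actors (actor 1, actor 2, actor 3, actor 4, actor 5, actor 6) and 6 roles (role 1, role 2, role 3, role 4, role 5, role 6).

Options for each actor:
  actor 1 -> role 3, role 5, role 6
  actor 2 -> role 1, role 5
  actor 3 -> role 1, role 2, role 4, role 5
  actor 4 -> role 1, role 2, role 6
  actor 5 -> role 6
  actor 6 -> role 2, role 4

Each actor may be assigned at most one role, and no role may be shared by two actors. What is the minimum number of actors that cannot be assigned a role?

0

A valid assignment of size 6: actor 1→role 3, actor 2→role 5, actor 3→role 4, actor 4→role 1, actor 5→role 6, actor 6→role 2.
This saturates every actor, so 6 is the maximum.
That matches 6 of the 6, leaving 0 unmatched; no matching can do better.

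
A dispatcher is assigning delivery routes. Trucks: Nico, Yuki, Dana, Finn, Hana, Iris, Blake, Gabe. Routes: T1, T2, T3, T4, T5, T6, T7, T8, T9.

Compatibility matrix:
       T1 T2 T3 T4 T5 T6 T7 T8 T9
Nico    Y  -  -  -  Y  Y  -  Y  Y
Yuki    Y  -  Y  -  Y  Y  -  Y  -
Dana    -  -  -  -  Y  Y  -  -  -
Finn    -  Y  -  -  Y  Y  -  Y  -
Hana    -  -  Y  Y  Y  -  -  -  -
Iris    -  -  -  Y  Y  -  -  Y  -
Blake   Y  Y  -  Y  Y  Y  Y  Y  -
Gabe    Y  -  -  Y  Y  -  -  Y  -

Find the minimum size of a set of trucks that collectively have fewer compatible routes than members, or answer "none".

A matching saturating every truck exists, for instance Nico→T1, Yuki→T3, Dana→T6, Finn→T2, Hana→T4, Iris→T5, Blake→T7, Gabe→T8.
By Hall's marriage theorem, this means |N(S)| ≥ |S| for every subset S, so no violating subset exists.

none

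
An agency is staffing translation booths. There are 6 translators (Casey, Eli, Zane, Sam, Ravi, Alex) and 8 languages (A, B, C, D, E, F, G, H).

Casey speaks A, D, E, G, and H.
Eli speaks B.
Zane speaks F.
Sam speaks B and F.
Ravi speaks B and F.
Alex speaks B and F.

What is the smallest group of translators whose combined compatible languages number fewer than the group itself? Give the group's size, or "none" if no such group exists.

3

Take S = {Eli, Zane, Sam}. Its neighbourhood is {B, F}, so |N(S)| = 2 < |S| = 3.
Every subset of size less than 3 has at least as many neighbours as members, so 3 is the minimum.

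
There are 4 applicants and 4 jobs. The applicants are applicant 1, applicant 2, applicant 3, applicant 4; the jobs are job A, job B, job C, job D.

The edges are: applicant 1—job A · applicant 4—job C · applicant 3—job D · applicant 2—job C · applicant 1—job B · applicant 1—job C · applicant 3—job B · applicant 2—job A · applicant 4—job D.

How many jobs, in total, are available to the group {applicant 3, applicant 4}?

The union of neighbours of {applicant 3, applicant 4} is {job B, job C, job D}, which has 3 elements.
Since |N(S)| = 3 ≥ |S| = 2, Hall's condition holds for this subset.

3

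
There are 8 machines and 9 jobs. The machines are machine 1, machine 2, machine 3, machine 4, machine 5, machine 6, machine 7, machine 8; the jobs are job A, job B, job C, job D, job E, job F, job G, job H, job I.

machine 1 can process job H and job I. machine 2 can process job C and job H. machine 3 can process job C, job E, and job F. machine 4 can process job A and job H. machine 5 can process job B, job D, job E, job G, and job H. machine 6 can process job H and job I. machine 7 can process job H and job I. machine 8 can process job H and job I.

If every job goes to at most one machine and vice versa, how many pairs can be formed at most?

6

One maximum matching: machine 1–job I, machine 2–job C, machine 3–job F, machine 4–job A, machine 5–job D, machine 6–job H.
The set {machine 1, machine 6, machine 7, machine 8} has only 2 neighbours ({job H, job I}), so by Hall's theorem at most 6 of the 8 machines can be matched.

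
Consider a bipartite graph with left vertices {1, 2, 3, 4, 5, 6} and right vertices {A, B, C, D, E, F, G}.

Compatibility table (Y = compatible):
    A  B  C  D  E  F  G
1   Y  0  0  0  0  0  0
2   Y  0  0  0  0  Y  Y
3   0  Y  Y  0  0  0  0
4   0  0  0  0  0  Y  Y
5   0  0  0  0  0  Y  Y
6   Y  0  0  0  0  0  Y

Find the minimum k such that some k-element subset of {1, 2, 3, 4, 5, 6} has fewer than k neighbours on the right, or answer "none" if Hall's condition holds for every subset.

4

Take S = {1, 2, 4, 5}. Its neighbourhood is {A, F, G}, so |N(S)| = 3 < |S| = 4.
Every subset of size less than 4 has at least as many neighbours as members, so 4 is the minimum.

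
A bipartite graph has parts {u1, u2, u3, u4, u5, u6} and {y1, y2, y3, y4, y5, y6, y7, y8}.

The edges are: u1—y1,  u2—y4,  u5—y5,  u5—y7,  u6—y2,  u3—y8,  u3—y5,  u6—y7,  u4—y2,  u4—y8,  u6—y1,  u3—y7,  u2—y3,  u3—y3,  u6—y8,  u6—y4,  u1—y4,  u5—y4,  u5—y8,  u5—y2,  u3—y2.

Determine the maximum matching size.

For example, pair u1→y1, u2→y3, u3→y8, u4→y2, u5→y4, u6→y7.
This saturates every left vertex, so 6 is the maximum.

6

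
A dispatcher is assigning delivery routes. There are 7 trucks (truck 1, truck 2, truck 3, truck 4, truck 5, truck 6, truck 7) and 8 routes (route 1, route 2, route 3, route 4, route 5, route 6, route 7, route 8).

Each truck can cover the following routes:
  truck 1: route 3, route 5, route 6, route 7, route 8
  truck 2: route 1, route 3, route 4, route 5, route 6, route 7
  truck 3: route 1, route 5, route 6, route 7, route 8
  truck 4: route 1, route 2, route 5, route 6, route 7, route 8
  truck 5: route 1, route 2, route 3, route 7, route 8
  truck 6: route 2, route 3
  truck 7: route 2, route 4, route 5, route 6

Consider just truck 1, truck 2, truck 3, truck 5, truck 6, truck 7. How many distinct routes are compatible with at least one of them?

The union of neighbours of {truck 1, truck 2, truck 3, truck 5, truck 6, truck 7} is {route 1, route 2, route 3, route 4, route 5, route 6, route 7, route 8}, which has 8 elements.
Since |N(S)| = 8 ≥ |S| = 6, Hall's condition holds for this subset.

8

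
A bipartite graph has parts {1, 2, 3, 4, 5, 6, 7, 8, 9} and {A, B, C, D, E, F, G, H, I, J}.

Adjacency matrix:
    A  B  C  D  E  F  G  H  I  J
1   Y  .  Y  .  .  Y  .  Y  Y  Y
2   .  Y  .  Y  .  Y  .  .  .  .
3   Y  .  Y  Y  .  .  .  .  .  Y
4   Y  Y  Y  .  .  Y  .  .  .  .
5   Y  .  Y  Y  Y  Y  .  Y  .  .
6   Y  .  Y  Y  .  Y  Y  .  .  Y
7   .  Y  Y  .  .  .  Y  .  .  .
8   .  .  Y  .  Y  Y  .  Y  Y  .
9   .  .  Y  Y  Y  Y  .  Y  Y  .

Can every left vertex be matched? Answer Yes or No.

Yes

A valid assignment of size 9: 1-J, 2-D, 3-C, 4-F, 5-A, 6-G, 7-B, 8-H, 9-E.
Every left vertex is matched, so this matching saturates all of them.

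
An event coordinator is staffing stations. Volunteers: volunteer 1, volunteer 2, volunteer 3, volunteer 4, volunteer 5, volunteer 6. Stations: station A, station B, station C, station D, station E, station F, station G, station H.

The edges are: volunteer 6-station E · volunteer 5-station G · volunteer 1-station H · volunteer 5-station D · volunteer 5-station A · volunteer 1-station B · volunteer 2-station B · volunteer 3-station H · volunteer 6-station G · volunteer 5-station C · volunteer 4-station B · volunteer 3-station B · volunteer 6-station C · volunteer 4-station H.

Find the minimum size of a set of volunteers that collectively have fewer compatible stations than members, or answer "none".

3

Take S = {volunteer 1, volunteer 2, volunteer 3}. Its neighbourhood is {station B, station H}, so |N(S)| = 2 < |S| = 3.
Every subset of size less than 3 has at least as many neighbours as members, so 3 is the minimum.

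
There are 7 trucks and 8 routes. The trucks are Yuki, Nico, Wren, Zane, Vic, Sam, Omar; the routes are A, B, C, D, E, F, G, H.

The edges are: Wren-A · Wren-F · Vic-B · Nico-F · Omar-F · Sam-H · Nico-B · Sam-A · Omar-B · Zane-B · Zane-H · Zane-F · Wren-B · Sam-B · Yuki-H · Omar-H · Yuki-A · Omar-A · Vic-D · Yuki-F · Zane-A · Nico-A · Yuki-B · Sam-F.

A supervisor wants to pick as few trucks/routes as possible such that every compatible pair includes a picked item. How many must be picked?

5

{Vic, A, B, F, H} is a vertex cover of size 5: every edge has an endpoint in this set.
No smaller cover exists because Yuki–H, Nico–A, Wren–F, Zane–B, Vic–D is a matching of size 5, and a cover must include an endpoint of each of these disjoint edges (König's theorem).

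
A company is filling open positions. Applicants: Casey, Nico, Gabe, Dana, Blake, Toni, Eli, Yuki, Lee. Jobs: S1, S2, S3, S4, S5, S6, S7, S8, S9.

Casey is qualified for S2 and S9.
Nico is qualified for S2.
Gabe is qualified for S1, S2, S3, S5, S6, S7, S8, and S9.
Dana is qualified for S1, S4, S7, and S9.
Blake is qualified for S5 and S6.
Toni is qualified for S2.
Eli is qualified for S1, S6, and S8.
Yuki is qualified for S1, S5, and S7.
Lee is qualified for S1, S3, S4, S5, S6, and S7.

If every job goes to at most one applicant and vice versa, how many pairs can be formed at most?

8

For example, pair Casey–S9, Nico–S2, Gabe–S6, Dana–S4, Blake–S5, Eli–S8, Yuki–S1, Lee–S7.
The set {Nico, Toni} has only 1 neighbour ({S2}), so by Hall's theorem at most 8 of the 9 applicants can be matched.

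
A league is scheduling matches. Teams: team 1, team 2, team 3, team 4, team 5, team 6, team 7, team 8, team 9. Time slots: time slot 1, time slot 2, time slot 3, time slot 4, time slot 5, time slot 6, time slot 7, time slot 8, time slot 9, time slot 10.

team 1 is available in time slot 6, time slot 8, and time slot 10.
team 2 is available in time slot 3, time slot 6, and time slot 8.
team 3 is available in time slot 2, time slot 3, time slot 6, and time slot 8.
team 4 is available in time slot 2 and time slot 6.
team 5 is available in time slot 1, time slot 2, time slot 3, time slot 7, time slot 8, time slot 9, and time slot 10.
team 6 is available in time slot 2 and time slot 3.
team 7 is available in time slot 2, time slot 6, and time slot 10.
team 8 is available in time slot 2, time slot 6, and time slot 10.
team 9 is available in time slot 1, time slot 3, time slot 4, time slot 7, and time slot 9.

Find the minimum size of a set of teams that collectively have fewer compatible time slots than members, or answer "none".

Take S = {team 1, team 2, team 3, team 4, team 6, team 7}. Its neighbourhood is {time slot 2, time slot 3, time slot 6, time slot 8, time slot 10}, so |N(S)| = 5 < |S| = 6.
Every subset of size less than 6 has at least as many neighbours as members, so 6 is the minimum.

6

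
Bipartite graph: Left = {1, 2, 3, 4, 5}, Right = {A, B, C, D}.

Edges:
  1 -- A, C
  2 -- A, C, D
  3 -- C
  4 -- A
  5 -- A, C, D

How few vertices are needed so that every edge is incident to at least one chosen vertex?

The 3 edges 1–A, 2–D, 3–C form a matching, so any vertex cover needs at least 3 vertices (one per matched edge).
Conversely {A, C, D} meets every edge and has exactly 3 vertices, so 3 is optimal.

3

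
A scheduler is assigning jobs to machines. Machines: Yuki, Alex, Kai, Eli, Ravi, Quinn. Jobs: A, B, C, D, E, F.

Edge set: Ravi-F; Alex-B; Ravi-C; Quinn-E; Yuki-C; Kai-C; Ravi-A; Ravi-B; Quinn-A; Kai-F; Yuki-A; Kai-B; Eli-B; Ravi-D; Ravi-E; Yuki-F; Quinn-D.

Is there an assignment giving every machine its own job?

The set {Alex, Eli} has only 1 neighbour ({B}), so by Hall's theorem at most 5 of the 6 machines can be matched.
Hence no matching covers every machine.

No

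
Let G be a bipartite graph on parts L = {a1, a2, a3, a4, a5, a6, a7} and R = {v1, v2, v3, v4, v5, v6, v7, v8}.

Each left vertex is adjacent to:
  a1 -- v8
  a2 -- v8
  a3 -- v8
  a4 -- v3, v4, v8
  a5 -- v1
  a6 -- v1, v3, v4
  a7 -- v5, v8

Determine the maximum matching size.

5

One maximum matching: a1→v8, a4→v3, a5→v1, a6→v4, a7→v5.
The set {a1, a2, a3} has only 1 neighbour ({v8}), so by Hall's theorem at most 5 of the 7 left vertices can be matched.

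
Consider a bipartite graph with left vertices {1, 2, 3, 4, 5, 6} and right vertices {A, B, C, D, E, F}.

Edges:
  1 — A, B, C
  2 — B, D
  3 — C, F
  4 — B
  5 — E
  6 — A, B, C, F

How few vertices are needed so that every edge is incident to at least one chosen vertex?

6

The 6 edges 1–A, 2–D, 3–C, 4–B, 5–E, 6–F form a matching, so any vertex cover needs at least 6 vertices (one per matched edge).
Conversely {1, 2, 3, 4, 5, 6} meets every edge and has exactly 6 vertices, so 6 is optimal.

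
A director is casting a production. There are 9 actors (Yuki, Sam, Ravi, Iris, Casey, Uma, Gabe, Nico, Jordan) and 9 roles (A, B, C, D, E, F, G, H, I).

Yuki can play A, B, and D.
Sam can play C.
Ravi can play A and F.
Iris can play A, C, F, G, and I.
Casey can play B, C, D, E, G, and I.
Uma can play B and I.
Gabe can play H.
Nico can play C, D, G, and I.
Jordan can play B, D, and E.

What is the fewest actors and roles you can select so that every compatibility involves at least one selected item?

9

A maximum matching has 9 edges (e.g. Yuki–D, Sam–C, Ravi–F, Iris–A, Casey–E, Uma–I, Gabe–H, Nico–G, Jordan–B).
By König's theorem the minimum vertex cover has the same size. One such cover is {Yuki, Sam, Ravi, Iris, Casey, Uma, Gabe, Nico, Jordan}.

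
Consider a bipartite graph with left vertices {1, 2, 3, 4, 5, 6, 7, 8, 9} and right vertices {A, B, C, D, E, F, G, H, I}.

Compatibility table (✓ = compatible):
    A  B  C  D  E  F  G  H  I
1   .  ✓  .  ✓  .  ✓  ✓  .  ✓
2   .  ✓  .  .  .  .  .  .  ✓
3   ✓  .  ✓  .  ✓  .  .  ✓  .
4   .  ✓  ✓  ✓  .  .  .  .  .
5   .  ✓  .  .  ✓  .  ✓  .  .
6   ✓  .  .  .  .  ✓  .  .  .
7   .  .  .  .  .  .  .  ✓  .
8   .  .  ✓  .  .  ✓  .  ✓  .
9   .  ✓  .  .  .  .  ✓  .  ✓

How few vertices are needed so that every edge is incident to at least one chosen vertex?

9

{1, 2, 3, 4, 5, 6, 7, 8, 9} is a vertex cover of size 9: every edge has an endpoint in this set.
No smaller cover exists because 1–G, 2–I, 3–C, 4–D, 5–E, 6–A, 7–H, 8–F, 9–B is a matching of size 9, and a cover must include an endpoint of each of these disjoint edges (König's theorem).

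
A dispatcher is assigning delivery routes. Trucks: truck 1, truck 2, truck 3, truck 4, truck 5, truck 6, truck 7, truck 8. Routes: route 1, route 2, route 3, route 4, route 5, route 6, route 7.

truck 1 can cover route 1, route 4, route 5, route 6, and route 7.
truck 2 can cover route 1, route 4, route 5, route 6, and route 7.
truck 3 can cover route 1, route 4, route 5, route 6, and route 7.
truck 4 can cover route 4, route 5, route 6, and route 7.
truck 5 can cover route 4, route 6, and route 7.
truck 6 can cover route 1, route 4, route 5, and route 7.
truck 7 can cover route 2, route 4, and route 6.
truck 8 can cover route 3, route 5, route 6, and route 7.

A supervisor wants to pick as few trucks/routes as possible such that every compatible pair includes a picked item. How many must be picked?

7

A maximum matching has 7 edges (e.g. truck 1–route 1, truck 2–route 4, truck 3–route 5, truck 4–route 6, truck 5–route 7, truck 7–route 2, truck 8–route 3).
By König's theorem the minimum vertex cover has the same size. One such cover is {truck 7, truck 8, route 1, route 4, route 5, route 6, route 7}.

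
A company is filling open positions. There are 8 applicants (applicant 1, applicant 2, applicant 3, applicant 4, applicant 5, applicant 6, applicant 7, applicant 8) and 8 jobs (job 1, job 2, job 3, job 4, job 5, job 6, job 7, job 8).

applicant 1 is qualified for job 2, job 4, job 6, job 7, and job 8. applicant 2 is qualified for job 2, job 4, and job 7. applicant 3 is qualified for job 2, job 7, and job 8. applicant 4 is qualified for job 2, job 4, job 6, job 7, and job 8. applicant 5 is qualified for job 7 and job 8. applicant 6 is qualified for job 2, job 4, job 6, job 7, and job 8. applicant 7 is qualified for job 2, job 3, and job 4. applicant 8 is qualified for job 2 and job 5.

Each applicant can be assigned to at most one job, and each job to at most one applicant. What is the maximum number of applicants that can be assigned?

7

A valid assignment of size 7: applicant 1-job 7, applicant 2-job 4, applicant 3-job 2, applicant 4-job 6, applicant 5-job 8, applicant 7-job 3, applicant 8-job 5.
The set {applicant 1, applicant 2, applicant 3, applicant 4, applicant 5, applicant 6} has only 5 neighbours ({job 2, job 4, job 6, job 7, job 8}), so by Hall's theorem at most 7 of the 8 applicants can be matched.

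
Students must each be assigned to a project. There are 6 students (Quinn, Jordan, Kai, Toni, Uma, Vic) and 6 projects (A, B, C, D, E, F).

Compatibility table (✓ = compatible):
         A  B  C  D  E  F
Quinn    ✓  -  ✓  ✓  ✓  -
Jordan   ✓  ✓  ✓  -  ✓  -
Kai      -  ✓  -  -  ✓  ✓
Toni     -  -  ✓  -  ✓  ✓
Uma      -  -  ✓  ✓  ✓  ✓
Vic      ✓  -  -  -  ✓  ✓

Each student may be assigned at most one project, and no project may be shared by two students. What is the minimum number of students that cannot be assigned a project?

0

A valid assignment of size 6: Quinn-D, Jordan-A, Kai-B, Toni-F, Uma-C, Vic-E.
This saturates every student, so 6 is the maximum.
That matches 6 of the 6, leaving 0 unmatched; no matching can do better.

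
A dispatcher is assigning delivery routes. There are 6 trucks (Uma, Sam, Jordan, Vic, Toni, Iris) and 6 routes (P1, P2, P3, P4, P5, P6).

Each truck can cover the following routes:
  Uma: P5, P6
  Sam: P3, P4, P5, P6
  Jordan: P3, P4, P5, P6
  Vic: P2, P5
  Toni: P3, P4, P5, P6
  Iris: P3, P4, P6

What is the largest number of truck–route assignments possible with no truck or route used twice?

5

A valid assignment of size 5: Uma→P6, Sam→P3, Jordan→P4, Vic→P2, Toni→P5.
The set {Uma, Sam, Jordan, Toni, Iris} has only 4 neighbours ({P3, P4, P5, P6}), so by Hall's theorem at most 5 of the 6 trucks can be matched.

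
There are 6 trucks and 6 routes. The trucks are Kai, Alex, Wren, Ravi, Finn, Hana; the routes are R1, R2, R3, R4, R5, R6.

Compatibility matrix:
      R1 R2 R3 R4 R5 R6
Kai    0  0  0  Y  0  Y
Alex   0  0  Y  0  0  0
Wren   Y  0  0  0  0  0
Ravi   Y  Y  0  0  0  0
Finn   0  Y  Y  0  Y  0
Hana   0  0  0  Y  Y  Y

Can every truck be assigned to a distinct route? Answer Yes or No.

A valid assignment of size 6: Kai–R6, Alex–R3, Wren–R1, Ravi–R2, Finn–R5, Hana–R4.
All 6 trucks are covered.

Yes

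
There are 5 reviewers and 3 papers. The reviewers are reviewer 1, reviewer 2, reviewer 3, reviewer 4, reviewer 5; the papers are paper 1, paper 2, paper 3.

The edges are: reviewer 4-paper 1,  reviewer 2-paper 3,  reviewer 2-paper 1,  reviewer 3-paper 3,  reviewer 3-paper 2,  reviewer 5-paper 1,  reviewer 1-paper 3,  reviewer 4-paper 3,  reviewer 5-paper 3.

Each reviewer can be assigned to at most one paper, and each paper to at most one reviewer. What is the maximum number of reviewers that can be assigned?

For example, pair reviewer 1–paper 3, reviewer 2–paper 1, reviewer 3–paper 2.
The set {reviewer 1, reviewer 2, reviewer 4, reviewer 5} has only 2 neighbours ({paper 1, paper 3}), so by Hall's theorem at most 3 of the 5 reviewers can be matched.

3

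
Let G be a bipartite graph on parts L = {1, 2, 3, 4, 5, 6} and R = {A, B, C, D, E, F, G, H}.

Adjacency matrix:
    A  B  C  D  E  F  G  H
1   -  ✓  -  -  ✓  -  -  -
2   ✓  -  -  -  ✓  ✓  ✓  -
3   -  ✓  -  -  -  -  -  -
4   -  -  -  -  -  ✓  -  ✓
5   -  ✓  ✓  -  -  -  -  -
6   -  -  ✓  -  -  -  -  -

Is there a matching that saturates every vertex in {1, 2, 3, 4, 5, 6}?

The set {3, 5, 6} has only 2 neighbours ({B, C}), so by Hall's theorem at most 5 of the 6 left vertices can be matched.
Hence no matching covers every left vertex.

No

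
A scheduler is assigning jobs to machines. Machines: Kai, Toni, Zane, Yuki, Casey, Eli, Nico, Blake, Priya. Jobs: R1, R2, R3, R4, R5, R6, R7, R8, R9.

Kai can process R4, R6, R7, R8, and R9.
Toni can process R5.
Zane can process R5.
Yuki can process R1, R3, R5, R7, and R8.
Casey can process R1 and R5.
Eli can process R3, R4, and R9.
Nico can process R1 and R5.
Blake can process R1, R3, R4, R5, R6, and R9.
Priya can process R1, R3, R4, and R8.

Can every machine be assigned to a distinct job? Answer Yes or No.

No

The set {Toni, Zane, Casey, Nico} has only 2 neighbours ({R1, R5}), so by Hall's theorem at most 7 of the 9 machines can be matched.
Hence no matching covers every machine.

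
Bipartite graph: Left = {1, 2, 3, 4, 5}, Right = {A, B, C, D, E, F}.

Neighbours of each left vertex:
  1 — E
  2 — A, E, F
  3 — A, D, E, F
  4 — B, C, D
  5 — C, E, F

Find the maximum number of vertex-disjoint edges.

A valid assignment of size 5: 1→E, 2→F, 3→D, 4→B, 5→C.
This saturates every left vertex, so 5 is the maximum.

5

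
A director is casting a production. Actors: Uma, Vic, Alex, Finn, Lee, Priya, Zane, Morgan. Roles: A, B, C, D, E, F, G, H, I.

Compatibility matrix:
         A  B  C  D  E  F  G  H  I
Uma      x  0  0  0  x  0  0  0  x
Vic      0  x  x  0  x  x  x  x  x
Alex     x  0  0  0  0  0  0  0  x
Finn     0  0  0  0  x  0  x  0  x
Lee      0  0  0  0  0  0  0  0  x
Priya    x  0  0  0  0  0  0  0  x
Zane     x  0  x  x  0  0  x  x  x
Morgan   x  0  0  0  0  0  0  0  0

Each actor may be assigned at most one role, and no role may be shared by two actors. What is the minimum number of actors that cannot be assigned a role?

For example, pair Uma→E, Vic→B, Alex→A, Finn→G, Lee→I, Zane→H.
The set {Alex, Lee, Priya, Morgan} has only 2 neighbours ({A, I}), so by Hall's theorem at most 6 of the 8 actors can be matched.
That matches 6 of the 8, leaving 2 unmatched; no matching can do better.

2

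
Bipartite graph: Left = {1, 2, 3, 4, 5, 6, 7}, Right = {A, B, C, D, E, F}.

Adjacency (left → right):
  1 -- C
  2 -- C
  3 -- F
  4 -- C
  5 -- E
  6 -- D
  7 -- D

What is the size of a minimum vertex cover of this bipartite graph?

{3, 5, C, D} is a vertex cover of size 4: every edge has an endpoint in this set.
No smaller cover exists because 1–C, 3–F, 5–E, 6–D is a matching of size 4, and a cover must include an endpoint of each of these disjoint edges (König's theorem).

4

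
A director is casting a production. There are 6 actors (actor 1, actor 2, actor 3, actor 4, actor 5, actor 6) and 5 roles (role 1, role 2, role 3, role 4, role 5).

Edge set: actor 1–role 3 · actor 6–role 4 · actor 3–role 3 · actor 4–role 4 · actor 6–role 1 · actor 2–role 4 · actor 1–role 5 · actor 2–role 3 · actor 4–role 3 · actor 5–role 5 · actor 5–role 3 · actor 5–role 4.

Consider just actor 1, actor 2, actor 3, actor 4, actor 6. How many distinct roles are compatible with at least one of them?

The union of neighbours of {actor 1, actor 2, actor 3, actor 4, actor 6} is {role 1, role 3, role 4, role 5}, which has 4 elements.
Since |N(S)| = 4 < |S| = 5, Hall's condition fails for this subset.

4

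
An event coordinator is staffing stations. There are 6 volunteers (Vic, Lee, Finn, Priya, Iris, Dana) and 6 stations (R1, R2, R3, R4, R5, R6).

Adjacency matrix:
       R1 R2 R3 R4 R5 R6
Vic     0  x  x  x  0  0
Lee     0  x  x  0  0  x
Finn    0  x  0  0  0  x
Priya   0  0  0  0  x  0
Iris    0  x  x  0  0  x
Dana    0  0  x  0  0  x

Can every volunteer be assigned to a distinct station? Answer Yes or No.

The set {Lee, Finn, Iris, Dana} has only 3 neighbours ({R2, R3, R6}), so by Hall's theorem at most 5 of the 6 volunteers can be matched.
Hence no matching covers every volunteer.

No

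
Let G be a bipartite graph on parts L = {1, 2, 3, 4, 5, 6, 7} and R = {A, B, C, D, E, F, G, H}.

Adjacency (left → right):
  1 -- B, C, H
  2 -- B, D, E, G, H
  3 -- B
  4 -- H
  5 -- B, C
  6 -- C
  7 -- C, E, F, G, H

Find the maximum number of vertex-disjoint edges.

5

For example, pair 1–C, 2–E, 3–B, 4–H, 7–G.
The set {1, 3, 4, 5, 6} has only 3 neighbours ({B, C, H}), so by Hall's theorem at most 5 of the 7 left vertices can be matched.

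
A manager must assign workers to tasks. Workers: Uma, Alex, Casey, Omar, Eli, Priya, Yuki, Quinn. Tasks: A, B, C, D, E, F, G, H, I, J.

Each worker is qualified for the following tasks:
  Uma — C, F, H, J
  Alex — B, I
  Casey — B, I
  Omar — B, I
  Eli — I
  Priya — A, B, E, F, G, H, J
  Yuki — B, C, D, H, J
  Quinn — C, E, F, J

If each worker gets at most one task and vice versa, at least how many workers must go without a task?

One maximum matching: Uma→H, Alex→I, Casey→B, Priya→G, Yuki→J, Quinn→E.
The set {Alex, Casey, Omar, Eli} has only 2 neighbours ({B, I}), so by Hall's theorem at most 6 of the 8 workers can be matched.
That matches 6 of the 8, leaving 2 unmatched; no matching can do better.

2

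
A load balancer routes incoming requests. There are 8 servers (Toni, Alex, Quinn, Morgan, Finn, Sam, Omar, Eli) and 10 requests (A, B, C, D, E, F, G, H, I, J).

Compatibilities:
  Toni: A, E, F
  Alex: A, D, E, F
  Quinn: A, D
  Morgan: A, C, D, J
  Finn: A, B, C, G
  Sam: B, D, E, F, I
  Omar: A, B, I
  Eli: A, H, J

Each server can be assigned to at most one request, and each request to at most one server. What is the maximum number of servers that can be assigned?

8

A valid assignment of size 8: Toni→F, Alex→D, Quinn→A, Morgan→C, Finn→B, Sam→E, Omar→I, Eli→J.
All 8 servers are matched, so no larger matching exists.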